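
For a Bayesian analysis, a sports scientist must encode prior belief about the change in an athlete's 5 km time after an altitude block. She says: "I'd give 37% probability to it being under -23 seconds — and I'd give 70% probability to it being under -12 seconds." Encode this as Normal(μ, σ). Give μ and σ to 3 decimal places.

For Normal(μ,σ), the p-quantile is μ + z_p·σ. Here z_{0.37} = -0.3319, z_{0.7} = 0.5244.
So -23 = μ − 0.3319σ and -12 = μ + 0.5244σ.
Subtracting: σ = (-12 − -23)/(0.5244 − (-0.3319)) = 12.847.
Then μ = -23 − (-0.3319)·12.847 = -18.737.

μ = -18.737, σ = 12.847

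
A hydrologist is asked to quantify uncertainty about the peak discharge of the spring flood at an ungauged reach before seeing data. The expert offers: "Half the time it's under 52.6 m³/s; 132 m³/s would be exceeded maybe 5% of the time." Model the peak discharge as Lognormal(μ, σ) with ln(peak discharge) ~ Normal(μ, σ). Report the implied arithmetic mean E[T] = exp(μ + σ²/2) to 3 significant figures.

E[T] ≈ 61.5 m³/s

If T ~ Lognormal(μ,σ) then ln T ~ Normal(μ,σ), so the p-quantile of ln T is μ + z_p·σ.
ln(52.6) = 3.963 and ln(132) = 4.883; z_{0.5} = 0, z_{0.95} = 1.645.
σ = (4.883 − 3.963)/(1.645 − (0)) = 0.559.
μ = 3.963 − (0)·0.559 = 3.963.
E[T] = exp(μ + σ²/2) = exp(3.963 + 0.1564) = 61.5 m³/s.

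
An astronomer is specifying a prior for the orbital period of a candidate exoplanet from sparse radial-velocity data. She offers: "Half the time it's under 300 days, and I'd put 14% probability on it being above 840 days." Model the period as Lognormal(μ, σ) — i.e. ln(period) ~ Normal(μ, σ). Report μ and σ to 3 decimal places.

μ ≈ 5.704, σ ≈ 0.953

If T ~ Lognormal(μ,σ) then ln T ~ Normal(μ,σ), so the p-quantile of ln T is μ + z_p·σ.
ln(300) = 5.704 and ln(840) = 6.733; z_{0.5} = 0, z_{0.86} = 1.08.
σ = (6.733 − 5.704)/(1.08 − (0)) = 0.953.
μ = 5.704 − (0)·0.953 = 5.704.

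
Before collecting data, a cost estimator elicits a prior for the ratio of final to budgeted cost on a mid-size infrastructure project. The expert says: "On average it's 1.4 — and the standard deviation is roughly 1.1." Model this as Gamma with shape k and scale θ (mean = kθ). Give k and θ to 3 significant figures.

k ≈ 1.62, θ ≈ 0.864

For Gamma(k, scale θ): mean = kθ, variance = kθ², so CV = 1/√k.
CV = SD/mean = 1.1/1.4 = 0.7857, hence k = 1/CV² = 1.62.
Then θ = mean/k = 1.4/1.62 = 0.864.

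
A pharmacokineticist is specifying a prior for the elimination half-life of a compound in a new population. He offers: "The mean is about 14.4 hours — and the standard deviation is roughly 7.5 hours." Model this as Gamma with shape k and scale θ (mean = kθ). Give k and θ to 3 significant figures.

k ≈ 3.69, θ ≈ 3.91

For Gamma(k, scale θ): mean = kθ, variance = kθ², so CV = 1/√k.
CV = SD/mean = 7.5/14.4 = 0.5208, hence k = 1/CV² = 3.69.
Then θ = mean/k = 14.4/3.69 = 3.91.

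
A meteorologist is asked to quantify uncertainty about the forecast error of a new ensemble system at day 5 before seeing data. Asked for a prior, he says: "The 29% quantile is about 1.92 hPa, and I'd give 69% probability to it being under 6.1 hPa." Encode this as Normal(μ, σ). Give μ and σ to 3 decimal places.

μ = 4.125, σ = 3.984

The p-quantile of Normal(μ,σ) is μ + z_p·σ, with z_{0.29} = -0.5534 and z_{0.69} = 0.4959.
Eliminate σ: μ = (z₂·x₁ − z₁·x₂)/(z₂ − z₁) = (0.4959·1.92 − (-0.5534)·6.1)/1.049 = 4.125.
Then σ = (x₂ − x₁)/(z₂ − z₁) = (6.1 − 1.92)/1.049 = 3.984.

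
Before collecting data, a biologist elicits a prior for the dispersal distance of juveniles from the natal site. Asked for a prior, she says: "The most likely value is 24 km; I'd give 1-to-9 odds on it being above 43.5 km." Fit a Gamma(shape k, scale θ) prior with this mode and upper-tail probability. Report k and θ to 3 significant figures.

k ≈ 6.39, θ ≈ 4.46

Gamma(k,θ) with k>1 has mode (k−1)θ, so θ = 24/(k−1).
Need P(X < 43.5) = 0.9 with θ tied to k this way. Start at k = 2, θ = 24: P(X<43.5) ≈ 0.541.
Too low — raise k to concentrate. Iterating converges to k ≈ 6.39.
Then θ = 24/(6.39−1) ≈ 4.46.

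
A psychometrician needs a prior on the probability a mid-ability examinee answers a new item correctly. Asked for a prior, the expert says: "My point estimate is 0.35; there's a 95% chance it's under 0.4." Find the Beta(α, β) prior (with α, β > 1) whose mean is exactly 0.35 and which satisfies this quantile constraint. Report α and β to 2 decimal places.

α ≈ 88.22, β ≈ 163.84

With mean 0.35 fixed, write α = 0.35s, β = 0.65s where s = α+β.
Need P(θ < 0.4) = 0.95 under Beta(0.35s, 0.65s). Normal approximation: (q−m)/√(m(1−m)/s) ≈ z_{0.95} = 1.64, so s ≈ 0.35·0.65·(1.64)²/(0.4−0.35)² = 246.2.
At s = 246.2: P(θ<0.4) ≈ 0.948. Adjusting to match 0.95 gives s ≈ 252.07.
So α = 0.35·252.07 ≈ 88.22, β = 0.65·252.07 ≈ 163.84.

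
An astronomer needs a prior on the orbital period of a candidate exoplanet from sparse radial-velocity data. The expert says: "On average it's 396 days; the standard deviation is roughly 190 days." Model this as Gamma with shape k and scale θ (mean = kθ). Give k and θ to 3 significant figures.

For Gamma(k, scale θ): mean = kθ, variance = kθ², so CV = 1/√k.
CV = SD/mean = 190/396 = 0.4798, hence k = 1/CV² = 4.34.
Then θ = mean/k = 396/4.34 = 91.2.

k ≈ 4.34, θ ≈ 91.2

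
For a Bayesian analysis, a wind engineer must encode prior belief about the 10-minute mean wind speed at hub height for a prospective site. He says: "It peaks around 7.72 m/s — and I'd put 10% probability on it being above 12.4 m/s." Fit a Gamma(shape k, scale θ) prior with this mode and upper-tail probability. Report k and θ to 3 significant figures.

Gamma(k,θ) with k>1 has mode (k−1)θ, so θ = 7.72/(k−1).
Need P(X < 12.4) = 0.9 with θ tied to k this way. Start at k = 2, θ = 7.72: P(X<12.4) ≈ 0.477.
Too low — raise k to concentrate. Iterating converges to k ≈ 9.37.
Then θ = 7.72/(9.37−1) ≈ 0.922.

k ≈ 9.37, θ ≈ 0.922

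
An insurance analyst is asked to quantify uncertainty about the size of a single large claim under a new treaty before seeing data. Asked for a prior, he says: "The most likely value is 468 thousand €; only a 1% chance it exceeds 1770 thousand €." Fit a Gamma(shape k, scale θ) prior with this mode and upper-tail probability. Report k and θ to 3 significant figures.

k ≈ 3.4, θ ≈ 195

Gamma(k,θ) with k>1 has mode (k−1)θ, so θ = 468/(k−1).
Need P(X < 1770) = 0.99 with θ tied to k this way. Start at k = 2, θ = 468: P(X<1770) ≈ 0.891.
Too low — raise k to concentrate. Iterating converges to k ≈ 3.4.
Then θ = 468/(3.4−1) ≈ 195.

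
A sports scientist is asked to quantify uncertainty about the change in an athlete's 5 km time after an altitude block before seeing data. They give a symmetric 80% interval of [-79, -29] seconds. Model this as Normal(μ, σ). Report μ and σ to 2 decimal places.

A symmetric 80% interval runs μ ± z·σ with z = 1.282.
Half-width = 25, so σ = 25/1.282 = 19.51.
μ is the interval midpoint, -54.00.

μ = -54.00, σ = 19.51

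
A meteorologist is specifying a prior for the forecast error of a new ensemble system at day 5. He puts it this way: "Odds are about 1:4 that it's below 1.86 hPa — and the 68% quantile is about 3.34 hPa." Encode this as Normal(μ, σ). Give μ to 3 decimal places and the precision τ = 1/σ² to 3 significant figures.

μ = 2.811, τ = 0.783

For Normal(μ,σ), the p-quantile is μ + z_p·σ. Here z_{0.2} = -0.8416, z_{0.68} = 0.4677.
So 1.86 = μ − 0.8416σ and 3.34 = μ + 0.4677σ.
Subtracting: σ = (3.34 − 1.86)/(0.4677 − (-0.8416)) = 1.130.
Then μ = 1.86 − (-0.8416)·1.130 = 2.811.
Precision τ = 1/σ² = 1/1.13² = 0.783.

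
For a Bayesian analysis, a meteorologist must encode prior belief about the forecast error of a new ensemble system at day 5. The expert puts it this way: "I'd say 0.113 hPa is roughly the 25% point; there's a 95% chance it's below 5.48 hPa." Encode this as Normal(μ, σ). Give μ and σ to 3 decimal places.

μ = 1.674, σ = 2.314

The p-quantile of Normal(μ,σ) is μ + z_p·σ, with z_{0.25} = -0.6745 and z_{0.95} = 1.645.
Eliminate σ: μ = (z₂·x₁ − z₁·x₂)/(z₂ − z₁) = (1.645·0.113 − (-0.6745)·5.48)/2.319 = 1.674.
Then σ = (x₂ − x₁)/(z₂ − z₁) = (5.48 − 0.113)/2.319 = 2.314.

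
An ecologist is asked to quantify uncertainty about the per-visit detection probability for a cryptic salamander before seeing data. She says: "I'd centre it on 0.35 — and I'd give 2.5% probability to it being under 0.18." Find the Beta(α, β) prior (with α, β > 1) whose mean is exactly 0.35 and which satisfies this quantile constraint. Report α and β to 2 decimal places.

With mean 0.35 fixed, write α = 0.35s, β = 0.65s where s = α+β.
Need P(θ < 0.18) = 0.025 under Beta(0.35s, 0.65s). Normal approximation: (q−m)/√(m(1−m)/s) ≈ z_{0.025} = -1.96, so s ≈ 0.35·0.65·(-1.96)²/(0.18−0.35)² = 30.2.
At s = 30.2: P(θ<0.18) ≈ 0.015. Adjusting to match 0.025 gives s ≈ 25.02.
So α = 0.35·25.02 ≈ 8.76, β = 0.65·25.02 ≈ 16.26.

α ≈ 8.76, β ≈ 16.26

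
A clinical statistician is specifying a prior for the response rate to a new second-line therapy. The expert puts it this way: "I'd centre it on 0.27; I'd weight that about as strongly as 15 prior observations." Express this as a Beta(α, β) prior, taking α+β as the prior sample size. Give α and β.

α = 4.05, β = 10.95

Under the effective-sample-size interpretation, Beta(α, β) has prior mean α/(α+β) and prior sample size α+β.
So α+β = 15 and α/(α+β) = 0.27, giving α = 0.27·15 = 4.05 and β = 15 − 4.05 = 10.95.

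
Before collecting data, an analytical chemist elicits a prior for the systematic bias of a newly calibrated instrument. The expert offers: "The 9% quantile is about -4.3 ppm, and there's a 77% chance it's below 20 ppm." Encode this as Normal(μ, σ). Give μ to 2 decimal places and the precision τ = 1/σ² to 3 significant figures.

The p-quantile of Normal(μ,σ) is μ + z_p·σ, with z_{0.09} = -1.341 and z_{0.77} = 0.7388.
Eliminate σ: μ = (z₂·x₁ − z₁·x₂)/(z₂ − z₁) = (0.7388·-4.3 − (-1.341)·20)/2.08 = 11.37.
Then σ = (x₂ − x₁)/(z₂ − z₁) = (20 − -4.3)/2.08 = 11.68.
Precision τ = 1/σ² = 1/11.68² = 0.00732.

μ = 11.37, τ = 0.00732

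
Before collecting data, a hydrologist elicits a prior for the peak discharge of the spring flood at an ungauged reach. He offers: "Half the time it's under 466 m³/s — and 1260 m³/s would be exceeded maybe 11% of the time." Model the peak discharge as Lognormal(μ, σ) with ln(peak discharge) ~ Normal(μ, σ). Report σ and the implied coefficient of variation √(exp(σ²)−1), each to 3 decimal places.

σ ≈ 0.811, CV ≈ 0.965

If T ~ Lognormal(μ,σ) then ln T ~ Normal(μ,σ), so the p-quantile of ln T is μ + z_p·σ.
ln(466) = 6.144 and ln(1260) = 7.139; z_{0.5} = 0, z_{0.89} = 1.227.
σ = (7.139 − 6.144)/(1.227 − (0)) = 0.811.
μ = 6.144 − (0)·0.811 = 6.144.
CV = √(exp(σ²)−1) = √(exp(0.6577)−1) = 0.965.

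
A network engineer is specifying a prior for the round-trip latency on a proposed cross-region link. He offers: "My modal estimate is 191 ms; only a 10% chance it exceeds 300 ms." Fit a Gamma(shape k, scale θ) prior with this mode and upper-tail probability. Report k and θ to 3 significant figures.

Gamma(k,θ) with k>1 has mode (k−1)θ, so θ = 191/(k−1).
Need P(X < 300) = 0.9 with θ tied to k this way. Start at k = 2, θ = 191: P(X<300) ≈ 0.466.
Too low — raise k to concentrate. Iterating converges to k ≈ 10.2.
Then θ = 191/(10.2−1) ≈ 20.8.

k ≈ 10.2, θ ≈ 20.8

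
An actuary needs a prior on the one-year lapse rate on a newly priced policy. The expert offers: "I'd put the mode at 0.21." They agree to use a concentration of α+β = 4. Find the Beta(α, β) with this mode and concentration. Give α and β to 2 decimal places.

α = 1.42, β = 2.58

For α,β > 1 the Beta mode is (α−1)/(α+β−2). With α+β = 4, the mode is (α−1)/2.
Set (α−1)/2 = 0.21 → α = 1 + 0.21·2 = 1.42.
β = 4 − α = 2.58.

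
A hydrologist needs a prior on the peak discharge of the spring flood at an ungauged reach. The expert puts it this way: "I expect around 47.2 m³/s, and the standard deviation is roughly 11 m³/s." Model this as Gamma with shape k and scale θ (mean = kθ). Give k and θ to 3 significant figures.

For Gamma(k, scale θ): mean = kθ, variance = kθ², so CV = 1/√k.
CV = SD/mean = 11/47.2 = 0.2331, hence k = 1/CV² = 18.4.
Then θ = mean/k = 47.2/18.4 = 2.56.

k ≈ 18.4, θ ≈ 2.56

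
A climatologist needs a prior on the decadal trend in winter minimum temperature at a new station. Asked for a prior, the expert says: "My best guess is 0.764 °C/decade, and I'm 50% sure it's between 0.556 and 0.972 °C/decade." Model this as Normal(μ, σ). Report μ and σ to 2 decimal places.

μ = 0.76, σ = 0.31

A symmetric 50% interval runs μ ± z·σ with z = 0.6745.
Half-width = 0.208, so σ = 0.208/0.6745 = 0.31.
μ is the stated best guess, 0.76.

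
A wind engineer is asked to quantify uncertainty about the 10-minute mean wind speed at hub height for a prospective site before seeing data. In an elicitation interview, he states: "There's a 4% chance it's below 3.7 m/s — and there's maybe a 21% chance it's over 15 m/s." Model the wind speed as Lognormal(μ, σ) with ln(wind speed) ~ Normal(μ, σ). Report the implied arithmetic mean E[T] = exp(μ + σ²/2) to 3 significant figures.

E[T] ≈ 11.2 m/s

If T ~ Lognormal(μ,σ) then ln T ~ Normal(μ,σ), so the p-quantile of ln T is μ + z_p·σ.
ln(3.7) = 1.308 and ln(15) = 2.708; z_{0.04} = -1.751, z_{0.79} = 0.8064.
σ = (2.708 − 1.308)/(0.8064 − (-1.751)) = 0.547.
μ = 1.308 − (-1.751)·0.547 = 2.267.
E[T] = exp(μ + σ²/2) = exp(2.267 + 0.1498) = 11.2 m/s.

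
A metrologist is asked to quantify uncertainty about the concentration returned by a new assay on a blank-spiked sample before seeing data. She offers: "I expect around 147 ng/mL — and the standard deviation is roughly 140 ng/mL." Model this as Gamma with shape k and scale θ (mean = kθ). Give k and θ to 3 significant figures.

For Gamma(k, scale θ): mean = kθ, variance = kθ², so CV = 1/√k.
CV = SD/mean = 140/147 = 0.9524, hence k = 1/CV² = 1.1.
Then θ = mean/k = 147/1.1 = 133.

k ≈ 1.1, θ ≈ 133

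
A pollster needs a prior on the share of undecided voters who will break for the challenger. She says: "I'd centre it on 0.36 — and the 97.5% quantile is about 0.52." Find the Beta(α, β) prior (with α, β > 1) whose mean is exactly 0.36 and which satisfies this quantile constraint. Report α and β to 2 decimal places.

With mean 0.36 fixed, write α = 0.36s, β = 0.64s where s = α+β.
Need P(θ < 0.52) = 0.975 under Beta(0.36s, 0.64s). Normal approximation: (q−m)/√(m(1−m)/s) ≈ z_{0.975} = 1.96, so s ≈ 0.36·0.64·(1.96)²/(0.52−0.36)² = 34.6.
At s = 34.6: P(θ<0.52) ≈ 0.972. Adjusting to match 0.975 gives s ≈ 36.43.
So α = 0.36·36.43 ≈ 13.11, β = 0.64·36.43 ≈ 23.31.

α ≈ 13.11, β ≈ 23.31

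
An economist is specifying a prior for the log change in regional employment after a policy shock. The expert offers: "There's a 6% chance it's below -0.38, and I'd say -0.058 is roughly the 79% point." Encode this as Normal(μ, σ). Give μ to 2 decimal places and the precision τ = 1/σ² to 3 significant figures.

For Normal(μ,σ), the p-quantile is μ + z_p·σ. Here z_{0.06} = -1.555, z_{0.79} = 0.8064.
So -0.38 = μ − 1.555σ and -0.058 = μ + 0.8064σ.
Subtracting: σ = (-0.058 − -0.38)/(0.8064 − (-1.555)) = 0.14.
Then μ = -0.38 − (-1.555)·0.14 = -0.17.
Precision τ = 1/σ² = 1/0.1364² = 53.8.

μ = -0.17, τ = 53.8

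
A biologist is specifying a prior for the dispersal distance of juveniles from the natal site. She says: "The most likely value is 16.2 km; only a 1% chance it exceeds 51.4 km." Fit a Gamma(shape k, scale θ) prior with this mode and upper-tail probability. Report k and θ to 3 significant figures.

k ≈ 4.33, θ ≈ 4.86

Gamma(k,θ) with k>1 has mode (k−1)θ, so θ = 16.2/(k−1).
Need P(X < 51.4) = 0.99 with θ tied to k this way. Start at k = 2, θ = 16.2: P(X<51.4) ≈ 0.825.
Too low — raise k to concentrate. Iterating converges to k ≈ 4.33.
Then θ = 16.2/(4.33−1) ≈ 4.86.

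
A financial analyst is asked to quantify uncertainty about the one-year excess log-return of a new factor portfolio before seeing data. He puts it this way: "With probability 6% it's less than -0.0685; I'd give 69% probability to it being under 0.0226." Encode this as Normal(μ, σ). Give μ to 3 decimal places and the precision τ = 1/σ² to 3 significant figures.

μ = 0.001, τ = 507

The p-quantile of Normal(μ,σ) is μ + z_p·σ, with z_{0.06} = -1.555 and z_{0.69} = 0.4959.
Eliminate σ: μ = (z₂·x₁ − z₁·x₂)/(z₂ − z₁) = (0.4959·-0.0685 − (-1.555)·0.0226)/2.051 = 0.001.
Then σ = (x₂ − x₁)/(z₂ − z₁) = (0.0226 − -0.0685)/2.051 = 0.044.
Precision τ = 1/σ² = 1/0.04443² = 507.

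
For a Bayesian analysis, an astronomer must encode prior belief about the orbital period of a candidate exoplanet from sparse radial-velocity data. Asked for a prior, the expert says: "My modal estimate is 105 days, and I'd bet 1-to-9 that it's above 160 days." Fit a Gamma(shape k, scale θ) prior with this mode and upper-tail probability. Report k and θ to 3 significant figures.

k ≈ 11.5, θ ≈ 9.99

Gamma(k,θ) with k>1 has mode (k−1)θ, so θ = 105/(k−1).
Need P(X < 160) = 0.9 with θ tied to k this way. Start at k = 2, θ = 105: P(X<160) ≈ 0.450.
Too low — raise k to concentrate. Iterating converges to k ≈ 11.5.
Then θ = 105/(11.5−1) ≈ 9.99.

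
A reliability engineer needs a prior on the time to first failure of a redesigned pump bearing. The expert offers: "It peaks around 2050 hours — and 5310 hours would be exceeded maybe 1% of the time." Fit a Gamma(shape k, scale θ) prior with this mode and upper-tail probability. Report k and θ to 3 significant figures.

Gamma(k,θ) with k>1 has mode (k−1)θ, so θ = 2050/(k−1).
Need P(X < 5310) = 0.99 with θ tied to k this way. Start at k = 2, θ = 2050: P(X<5310) ≈ 0.731.
Too low — raise k to concentrate. Iterating converges to k ≈ 6.14.
Then θ = 2050/(6.14−1) ≈ 399.

k ≈ 6.14, θ ≈ 399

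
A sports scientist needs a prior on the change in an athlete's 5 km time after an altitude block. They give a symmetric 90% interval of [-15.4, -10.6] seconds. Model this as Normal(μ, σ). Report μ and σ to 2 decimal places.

μ = -13.00, σ = 1.46

A symmetric 90% interval runs μ ± z·σ with z = 1.645.
Half-width = 2.4, so σ = 2.4/1.645 = 1.46.
μ is the interval midpoint, -13.00.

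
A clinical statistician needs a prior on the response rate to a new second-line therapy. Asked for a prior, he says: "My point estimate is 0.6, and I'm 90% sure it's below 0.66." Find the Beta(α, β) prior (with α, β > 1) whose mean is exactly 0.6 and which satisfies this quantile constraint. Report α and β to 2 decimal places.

With mean 0.6 fixed, write α = 0.6s, β = 0.4s where s = α+β.
Need P(θ < 0.66) = 0.9 under Beta(0.6s, 0.4s). Normal approximation: (q−m)/√(m(1−m)/s) ≈ z_{0.9} = 1.28, so s ≈ 0.6·0.4·(1.28)²/(0.66−0.6)² = 109.5.
At s = 109.5: P(θ<0.66) ≈ 0.902. Adjusting to match 0.9 gives s ≈ 107.66.
So α = 0.6·107.66 ≈ 64.60, β = 0.4·107.66 ≈ 43.06.

α ≈ 64.60, β ≈ 43.06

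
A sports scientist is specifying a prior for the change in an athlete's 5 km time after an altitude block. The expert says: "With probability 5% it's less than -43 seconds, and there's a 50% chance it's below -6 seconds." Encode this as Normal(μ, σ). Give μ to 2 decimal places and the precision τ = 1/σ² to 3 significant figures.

μ = -6.00, τ = 0.00198

The p-quantile of Normal(μ,σ) is μ + z_p·σ, with z_{0.05} = -1.645 and z_{0.5} = 0.
Eliminate σ: μ = (z₂·x₁ − z₁·x₂)/(z₂ − z₁) = (0·-43 − (-1.645)·-6)/1.645 = -6.00.
Then σ = (x₂ − x₁)/(z₂ − z₁) = (-6 − -43)/1.645 = 22.49.
Precision τ = 1/σ² = 1/22.49² = 0.00198.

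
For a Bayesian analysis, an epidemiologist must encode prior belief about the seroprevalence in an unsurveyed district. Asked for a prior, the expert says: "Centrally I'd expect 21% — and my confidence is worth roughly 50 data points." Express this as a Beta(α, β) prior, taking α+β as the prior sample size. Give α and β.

α = 10.5, β = 39.5

Under the effective-sample-size interpretation, Beta(α, β) has prior mean α/(α+β) and prior sample size α+β.
So α+β = 50 and α/(α+β) = 0.21, giving α = 0.21·50 = 10.5 and β = 50 − 10.5 = 39.5.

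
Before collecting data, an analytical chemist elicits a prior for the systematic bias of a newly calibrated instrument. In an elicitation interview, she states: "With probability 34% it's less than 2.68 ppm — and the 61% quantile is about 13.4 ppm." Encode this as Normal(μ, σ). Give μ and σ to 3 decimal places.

μ = 9.072, σ = 15.496

The p-quantile of Normal(μ,σ) is μ + z_p·σ, with z_{0.34} = -0.4125 and z_{0.61} = 0.2793.
Eliminate σ: μ = (z₂·x₁ − z₁·x₂)/(z₂ − z₁) = (0.2793·2.68 − (-0.4125)·13.4)/0.6918 = 9.072.
Then σ = (x₂ − x₁)/(z₂ − z₁) = (13.4 − 2.68)/0.6918 = 15.496.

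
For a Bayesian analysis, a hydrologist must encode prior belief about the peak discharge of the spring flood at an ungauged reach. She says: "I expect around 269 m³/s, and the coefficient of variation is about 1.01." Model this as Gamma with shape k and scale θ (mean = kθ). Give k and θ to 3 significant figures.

k ≈ 0.98, θ ≈ 274

For Gamma(k, scale θ): mean = kθ, variance = kθ², so CV = 1/√k.
CV = 1.01, hence k = 1/CV² = 0.98.
Then θ = mean/k = 269/0.98 = 274.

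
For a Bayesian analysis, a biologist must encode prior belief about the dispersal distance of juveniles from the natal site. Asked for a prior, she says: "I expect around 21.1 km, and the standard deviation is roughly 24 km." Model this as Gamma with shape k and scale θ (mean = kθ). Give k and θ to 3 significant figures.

For Gamma(k, scale θ): mean = kθ, variance = kθ², so CV = 1/√k.
CV = SD/mean = 24/21.1 = 1.137, hence k = 1/CV² = 0.773.
Then θ = mean/k = 21.1/0.773 = 27.3.

k ≈ 0.773, θ ≈ 27.3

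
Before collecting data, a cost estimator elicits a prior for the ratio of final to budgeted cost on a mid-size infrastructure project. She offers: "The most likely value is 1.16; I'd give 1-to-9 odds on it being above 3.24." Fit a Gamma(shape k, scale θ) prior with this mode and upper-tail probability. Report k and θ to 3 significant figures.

k ≈ 2.81, θ ≈ 0.64

Gamma(k,θ) with k>1 has mode (k−1)θ, so θ = 1.16/(k−1).
Need P(X < 3.24) = 0.9 with θ tied to k this way. Start at k = 2, θ = 1.16: P(X<3.24) ≈ 0.768.
Too low — raise k to concentrate. Iterating converges to k ≈ 2.81.
Then θ = 1.16/(2.81−1) ≈ 0.64.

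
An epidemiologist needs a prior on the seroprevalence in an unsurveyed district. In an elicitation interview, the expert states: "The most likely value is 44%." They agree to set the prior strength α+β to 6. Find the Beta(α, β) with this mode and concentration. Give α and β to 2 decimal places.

For α,β > 1 the Beta mode is (α−1)/(α+β−2). With α+β = 6, the mode is (α−1)/4.
Set (α−1)/4 = 0.44 → α = 1 + 0.44·4 = 2.76.
β = 6 − α = 3.24.

α = 2.76, β = 3.24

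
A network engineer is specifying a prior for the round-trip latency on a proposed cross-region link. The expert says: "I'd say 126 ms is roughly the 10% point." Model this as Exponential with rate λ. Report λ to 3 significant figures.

λ ≈ 0.000836

P(T < 126.0) = 1 − e^(−λ·126.0) = 0.1, so λ = −ln(1−0.1)/126.0 = −ln(0.9)/126.0 = 0.000836.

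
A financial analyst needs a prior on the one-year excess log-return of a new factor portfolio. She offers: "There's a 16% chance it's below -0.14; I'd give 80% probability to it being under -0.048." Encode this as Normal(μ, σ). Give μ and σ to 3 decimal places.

The p-quantile of Normal(μ,σ) is μ + z_p·σ, with z_{0.16} = -0.9945 and z_{0.8} = 0.8416.
Eliminate σ: μ = (z₂·x₁ − z₁·x₂)/(z₂ − z₁) = (0.8416·-0.14 − (-0.9945)·-0.048)/1.836 = -0.090.
Then σ = (x₂ − x₁)/(z₂ − z₁) = (-0.048 − -0.14)/1.836 = 0.050.

μ = -0.090, σ = 0.050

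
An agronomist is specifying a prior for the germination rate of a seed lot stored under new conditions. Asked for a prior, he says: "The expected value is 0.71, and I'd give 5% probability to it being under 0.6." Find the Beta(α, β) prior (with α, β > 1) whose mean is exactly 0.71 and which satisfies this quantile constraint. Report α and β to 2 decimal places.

α ≈ 35.03, β ≈ 14.31

With mean 0.71 fixed, write α = 0.71s, β = 0.29s where s = α+β.
Need P(θ < 0.6) = 0.05 under Beta(0.71s, 0.29s). Normal approximation: (q−m)/√(m(1−m)/s) ≈ z_{0.05} = -1.64, so s ≈ 0.71·0.29·(-1.64)²/(0.6−0.71)² = 46.0.
At s = 46.0: P(θ<0.6) ≈ 0.056. Adjusting to match 0.05 gives s ≈ 49.34.
So α = 0.71·49.34 ≈ 35.03, β = 0.29·49.34 ≈ 14.31.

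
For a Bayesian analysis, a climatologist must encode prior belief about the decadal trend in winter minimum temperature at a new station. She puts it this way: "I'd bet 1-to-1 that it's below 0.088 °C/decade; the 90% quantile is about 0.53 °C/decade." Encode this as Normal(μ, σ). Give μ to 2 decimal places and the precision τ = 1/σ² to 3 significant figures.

μ = 0.09, τ = 8.41

The p-quantile of Normal(μ,σ) is μ + z_p·σ, with z_{0.5} = 0 and z_{0.9} = 1.282.
Eliminate σ: μ = (z₂·x₁ − z₁·x₂)/(z₂ − z₁) = (1.282·0.088 − (0)·0.53)/1.282 = 0.09.
Then σ = (x₂ − x₁)/(z₂ − z₁) = (0.53 − 0.088)/1.282 = 0.34.
Precision τ = 1/σ² = 1/0.3449² = 8.41.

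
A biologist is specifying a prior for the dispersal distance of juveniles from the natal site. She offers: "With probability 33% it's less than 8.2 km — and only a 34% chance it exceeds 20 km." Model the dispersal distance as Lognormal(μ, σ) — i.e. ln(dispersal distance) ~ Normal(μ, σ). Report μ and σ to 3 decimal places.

If T ~ Lognormal(μ,σ) then ln T ~ Normal(μ,σ), so the p-quantile of ln T is μ + z_p·σ.
ln(8.2) = 2.104 and ln(20) = 2.996; z_{0.33} = -0.4399, z_{0.66} = 0.4125.
σ = (2.996 − 2.104)/(0.4125 − (-0.4399)) = 1.046.
μ = 2.104 − (-0.4399)·1.046 = 2.564.

μ ≈ 2.564, σ ≈ 1.046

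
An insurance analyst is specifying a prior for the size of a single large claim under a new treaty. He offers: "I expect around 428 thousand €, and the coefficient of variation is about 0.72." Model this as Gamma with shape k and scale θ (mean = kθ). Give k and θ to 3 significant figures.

k ≈ 1.93, θ ≈ 222

For Gamma(k, scale θ): mean = kθ, variance = kθ², so CV = 1/√k.
CV = 0.72, hence k = 1/CV² = 1.93.
Then θ = mean/k = 428/1.93 = 222.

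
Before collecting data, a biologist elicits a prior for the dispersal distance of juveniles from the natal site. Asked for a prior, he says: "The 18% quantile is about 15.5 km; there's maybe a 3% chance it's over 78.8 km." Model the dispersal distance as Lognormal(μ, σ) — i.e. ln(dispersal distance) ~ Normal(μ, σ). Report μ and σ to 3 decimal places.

If T ~ Lognormal(μ,σ) then ln T ~ Normal(μ,σ), so the p-quantile of ln T is μ + z_p·σ.
ln(15.5) = 2.741 and ln(78.8) = 4.367; z_{0.18} = -0.9154, z_{0.97} = 1.881.
σ = (4.367 − 2.741)/(1.881 − (-0.9154)) = 0.582.
μ = 2.741 − (-0.9154)·0.582 = 3.273.

μ ≈ 3.273, σ ≈ 0.582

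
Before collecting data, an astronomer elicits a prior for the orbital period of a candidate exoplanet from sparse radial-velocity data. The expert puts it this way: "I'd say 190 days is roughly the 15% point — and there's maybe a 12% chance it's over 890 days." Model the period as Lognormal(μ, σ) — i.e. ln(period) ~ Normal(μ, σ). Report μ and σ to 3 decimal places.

If T ~ Lognormal(μ,σ) then ln T ~ Normal(μ,σ), so the p-quantile of ln T is μ + z_p·σ.
ln(190) = 5.247 and ln(890) = 6.791; z_{0.15} = -1.036, z_{0.88} = 1.175.
σ = (6.791 − 5.247)/(1.175 − (-1.036)) = 0.698.
μ = 5.247 − (-1.036)·0.698 = 5.971.

μ ≈ 5.971, σ ≈ 0.698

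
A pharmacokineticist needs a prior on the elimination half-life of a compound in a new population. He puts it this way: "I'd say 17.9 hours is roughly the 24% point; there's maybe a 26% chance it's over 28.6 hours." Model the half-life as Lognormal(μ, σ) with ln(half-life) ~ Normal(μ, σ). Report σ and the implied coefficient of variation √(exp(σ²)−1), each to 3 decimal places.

If T ~ Lognormal(μ,σ) then ln T ~ Normal(μ,σ), so the p-quantile of ln T is μ + z_p·σ.
ln(17.9) = 2.885 and ln(28.6) = 3.353; z_{0.24} = -0.7063, z_{0.74} = 0.6433.
σ = (3.353 − 2.885)/(0.6433 − (-0.7063)) = 0.347.
μ = 2.885 − (-0.7063)·0.347 = 3.130.
CV = √(exp(σ²)−1) = √(exp(0.1206)−1) = 0.358.

σ ≈ 0.347, CV ≈ 0.358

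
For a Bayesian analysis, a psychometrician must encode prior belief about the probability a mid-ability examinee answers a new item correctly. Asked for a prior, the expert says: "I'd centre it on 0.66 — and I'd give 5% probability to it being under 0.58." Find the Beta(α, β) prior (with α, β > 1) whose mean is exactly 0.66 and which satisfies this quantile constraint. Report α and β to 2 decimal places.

α ≈ 64.98, β ≈ 33.47

With mean 0.66 fixed, write α = 0.66s, β = 0.34s where s = α+β.
Need P(θ < 0.58) = 0.05 under Beta(0.66s, 0.34s). Normal approximation: (q−m)/√(m(1−m)/s) ≈ z_{0.05} = -1.64, so s ≈ 0.66·0.34·(-1.64)²/(0.58−0.66)² = 94.9.
At s = 94.9: P(θ<0.58) ≈ 0.053. Adjusting to match 0.05 gives s ≈ 98.46.
So α = 0.66·98.46 ≈ 64.98, β = 0.34·98.46 ≈ 33.47.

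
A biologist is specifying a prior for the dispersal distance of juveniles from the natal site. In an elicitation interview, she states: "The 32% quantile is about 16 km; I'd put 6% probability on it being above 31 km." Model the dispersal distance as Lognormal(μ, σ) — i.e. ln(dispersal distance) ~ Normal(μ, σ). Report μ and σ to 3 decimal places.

If T ~ Lognormal(μ,σ) then ln T ~ Normal(μ,σ), so the p-quantile of ln T is μ + z_p·σ.
ln(16) = 2.773 and ln(31) = 3.434; z_{0.32} = -0.4677, z_{0.94} = 1.555.
σ = (3.434 − 2.773)/(1.555 − (-0.4677)) = 0.327.
μ = 2.773 − (-0.4677)·0.327 = 2.926.

μ ≈ 2.926, σ ≈ 0.327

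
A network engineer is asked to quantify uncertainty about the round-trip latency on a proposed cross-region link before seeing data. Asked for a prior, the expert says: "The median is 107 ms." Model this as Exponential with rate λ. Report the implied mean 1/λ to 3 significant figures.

mean ≈ 154 ms

Exponential median = ln 2 / λ, so λ = ln 2 / 107.0 = 0.00648.
Mean = 1/λ = 154 ms.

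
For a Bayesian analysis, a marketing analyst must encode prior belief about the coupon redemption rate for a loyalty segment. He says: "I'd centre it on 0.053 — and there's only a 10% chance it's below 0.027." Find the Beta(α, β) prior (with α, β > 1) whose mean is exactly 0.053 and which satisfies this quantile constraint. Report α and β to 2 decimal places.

α ≈ 5.32, β ≈ 95.12

With mean 0.053 fixed, write α = 0.053s, β = 0.947s where s = α+β.
Need P(θ < 0.027) = 0.1 under Beta(0.053s, 0.947s). Normal approximation: (q−m)/√(m(1−m)/s) ≈ z_{0.1} = -1.28, so s ≈ 0.053·0.947·(-1.28)²/(0.027−0.053)² = 121.9.
At s = 121.9: P(θ<0.027) ≈ 0.075. Adjusting to match 0.1 gives s ≈ 100.44.
So α = 0.053·100.44 ≈ 5.32, β = 0.947·100.44 ≈ 95.12.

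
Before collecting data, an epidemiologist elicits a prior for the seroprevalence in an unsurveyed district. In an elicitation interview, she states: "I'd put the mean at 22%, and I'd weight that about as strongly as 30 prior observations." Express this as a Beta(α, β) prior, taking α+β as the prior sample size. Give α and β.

Under the effective-sample-size interpretation, Beta(α, β) has prior mean α/(α+β) and prior sample size α+β.
So α+β = 30 and α/(α+β) = 0.22, giving α = 0.22·30 = 6.6 and β = 30 − 6.6 = 23.4.

α = 6.6, β = 23.4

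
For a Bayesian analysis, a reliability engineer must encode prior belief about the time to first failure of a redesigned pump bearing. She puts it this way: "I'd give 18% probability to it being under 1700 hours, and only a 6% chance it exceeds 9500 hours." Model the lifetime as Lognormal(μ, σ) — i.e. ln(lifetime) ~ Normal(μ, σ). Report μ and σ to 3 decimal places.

If T ~ Lognormal(μ,σ) then ln T ~ Normal(μ,σ), so the p-quantile of ln T is μ + z_p·σ.
ln(1700) = 7.438 and ln(9500) = 9.159; z_{0.18} = -0.9154, z_{0.94} = 1.555.
σ = (9.159 − 7.438)/(1.555 − (-0.9154)) = 0.697.
μ = 7.438 − (-0.9154)·0.697 = 8.076.

μ ≈ 8.076, σ ≈ 0.697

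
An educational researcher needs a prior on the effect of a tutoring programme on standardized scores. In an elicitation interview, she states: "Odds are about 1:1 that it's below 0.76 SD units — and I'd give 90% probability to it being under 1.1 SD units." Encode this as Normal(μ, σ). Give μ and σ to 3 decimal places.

For Normal(μ,σ), the p-quantile is μ + z_p·σ. Here z_{0.5} = 0, z_{0.9} = 1.282.
So 0.76 = μ + 0σ and 1.1 = μ + 1.282σ.
Subtracting: σ = (1.1 − 0.76)/(1.282 − (0)) = 0.265.
Then μ = 0.76 − (0)·0.265 = 0.760.

μ = 0.760, σ = 0.265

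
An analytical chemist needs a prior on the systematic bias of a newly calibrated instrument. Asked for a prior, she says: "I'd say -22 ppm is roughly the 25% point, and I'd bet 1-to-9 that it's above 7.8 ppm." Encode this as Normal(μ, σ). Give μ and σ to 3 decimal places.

μ = -11.724, σ = 15.235

The p-quantile of Normal(μ,σ) is μ + z_p·σ, with z_{0.25} = -0.6745 and z_{0.9} = 1.282.
Eliminate σ: μ = (z₂·x₁ − z₁·x₂)/(z₂ − z₁) = (1.282·-22 − (-0.6745)·7.8)/1.956 = -11.724.
Then σ = (x₂ − x₁)/(z₂ − z₁) = (7.8 − -22)/1.956 = 15.235.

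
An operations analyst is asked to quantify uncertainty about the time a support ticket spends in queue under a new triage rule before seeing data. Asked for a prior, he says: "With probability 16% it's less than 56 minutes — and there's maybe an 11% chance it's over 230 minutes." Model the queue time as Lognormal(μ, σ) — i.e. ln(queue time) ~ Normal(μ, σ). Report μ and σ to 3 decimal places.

μ ≈ 4.658, σ ≈ 0.636

If T ~ Lognormal(μ,σ) then ln T ~ Normal(μ,σ), so the p-quantile of ln T is μ + z_p·σ.
ln(56) = 4.025 and ln(230) = 5.438; z_{0.16} = -0.9945, z_{0.89} = 1.227.
σ = (5.438 − 4.025)/(1.227 − (-0.9945)) = 0.636.
μ = 4.025 − (-0.9945)·0.636 = 4.658.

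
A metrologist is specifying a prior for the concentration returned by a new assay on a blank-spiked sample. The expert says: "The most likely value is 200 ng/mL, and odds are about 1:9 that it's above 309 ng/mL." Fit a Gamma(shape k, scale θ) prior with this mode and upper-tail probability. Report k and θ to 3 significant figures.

k ≈ 10.9, θ ≈ 20.3

Gamma(k,θ) with k>1 has mode (k−1)θ, so θ = 200/(k−1).
Need P(X < 309) = 0.9 with θ tied to k this way. Start at k = 2, θ = 200: P(X<309) ≈ 0.457.
Too low — raise k to concentrate. Iterating converges to k ≈ 10.9.
Then θ = 200/(10.9−1) ≈ 20.3.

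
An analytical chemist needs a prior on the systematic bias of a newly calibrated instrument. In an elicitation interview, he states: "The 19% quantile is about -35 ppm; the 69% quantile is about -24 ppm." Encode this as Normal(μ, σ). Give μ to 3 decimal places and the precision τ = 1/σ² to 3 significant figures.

μ = -27.970, τ = 0.0156

For Normal(μ,σ), the p-quantile is μ + z_p·σ. Here z_{0.19} = -0.8779, z_{0.69} = 0.4959.
So -35 = μ − 0.8779σ and -24 = μ + 0.4959σ.
Subtracting: σ = (-24 − -35)/(0.4959 − (-0.8779)) = 8.007.
Then μ = -35 − (-0.8779)·8.007 = -27.970.
Precision τ = 1/σ² = 1/8.007² = 0.0156.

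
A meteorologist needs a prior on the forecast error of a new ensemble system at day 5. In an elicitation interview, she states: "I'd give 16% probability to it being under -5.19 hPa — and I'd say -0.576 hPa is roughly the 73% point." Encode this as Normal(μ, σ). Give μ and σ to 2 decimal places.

μ = -2.34, σ = 2.87

The p-quantile of Normal(μ,σ) is μ + z_p·σ, with z_{0.16} = -0.9945 and z_{0.73} = 0.6128.
Eliminate σ: μ = (z₂·x₁ − z₁·x₂)/(z₂ − z₁) = (0.6128·-5.19 − (-0.9945)·-0.576)/1.607 = -2.34.
Then σ = (x₂ − x₁)/(z₂ − z₁) = (-0.576 − -5.19)/1.607 = 2.87.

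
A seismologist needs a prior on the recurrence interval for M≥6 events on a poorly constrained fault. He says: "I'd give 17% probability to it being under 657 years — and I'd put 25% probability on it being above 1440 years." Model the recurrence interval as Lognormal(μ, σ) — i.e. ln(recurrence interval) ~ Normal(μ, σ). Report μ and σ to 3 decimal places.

μ ≈ 6.947, σ ≈ 0.482

If T ~ Lognormal(μ,σ) then ln T ~ Normal(μ,σ), so the p-quantile of ln T is μ + z_p·σ.
ln(657) = 6.488 and ln(1440) = 7.272; z_{0.17} = -0.9542, z_{0.75} = 0.6745.
σ = (7.272 − 6.488)/(0.6745 − (-0.9542)) = 0.482.
μ = 6.488 − (-0.9542)·0.482 = 6.947.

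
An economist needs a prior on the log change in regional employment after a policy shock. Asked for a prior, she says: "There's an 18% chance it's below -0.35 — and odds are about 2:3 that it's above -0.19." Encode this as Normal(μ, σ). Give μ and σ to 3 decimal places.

μ = -0.225, σ = 0.137

For Normal(μ,σ), the p-quantile is μ + z_p·σ. Here z_{0.18} = -0.9154, z_{0.6} = 0.2533.
So -0.35 = μ − 0.9154σ and -0.19 = μ + 0.2533σ.
Subtracting: σ = (-0.19 − -0.35)/(0.2533 − (-0.9154)) = 0.137.
Then μ = -0.35 − (-0.9154)·0.137 = -0.225.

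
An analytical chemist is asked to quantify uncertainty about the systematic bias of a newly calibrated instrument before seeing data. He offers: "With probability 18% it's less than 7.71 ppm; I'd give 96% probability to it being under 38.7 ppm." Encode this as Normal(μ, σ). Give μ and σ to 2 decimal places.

For Normal(μ,σ), the p-quantile is μ + z_p·σ. Here z_{0.18} = -0.9154, z_{0.96} = 1.751.
So 7.71 = μ − 0.9154σ and 38.7 = μ + 1.751σ.
Subtracting: σ = (38.7 − 7.71)/(1.751 − (-0.9154)) = 11.62.
Then μ = 7.71 − (-0.9154)·11.62 = 18.35.

μ = 18.35, σ = 11.62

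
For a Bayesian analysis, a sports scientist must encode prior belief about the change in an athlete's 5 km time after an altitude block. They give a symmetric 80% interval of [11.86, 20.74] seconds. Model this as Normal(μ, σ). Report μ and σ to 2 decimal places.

μ = 16.30, σ = 3.46

A symmetric 80% interval runs μ ± z·σ with z = 1.282.
Half-width = 4.44, so σ = 4.44/1.282 = 3.46.
μ is the interval midpoint, 16.30.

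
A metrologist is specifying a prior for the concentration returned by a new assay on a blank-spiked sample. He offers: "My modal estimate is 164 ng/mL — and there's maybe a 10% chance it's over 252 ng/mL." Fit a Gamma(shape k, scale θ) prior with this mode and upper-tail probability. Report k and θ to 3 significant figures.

k ≈ 11.1, θ ≈ 16.2

Gamma(k,θ) with k>1 has mode (k−1)θ, so θ = 164/(k−1).
Need P(X < 252) = 0.9 with θ tied to k this way. Start at k = 2, θ = 164: P(X<252) ≈ 0.454.
Too low — raise k to concentrate. Iterating converges to k ≈ 11.1.
Then θ = 164/(11.1−1) ≈ 16.2.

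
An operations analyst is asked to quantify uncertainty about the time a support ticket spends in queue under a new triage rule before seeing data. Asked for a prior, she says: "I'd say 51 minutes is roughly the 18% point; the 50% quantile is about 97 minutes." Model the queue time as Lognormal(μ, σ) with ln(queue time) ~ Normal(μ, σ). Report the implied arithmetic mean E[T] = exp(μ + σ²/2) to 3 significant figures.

If T ~ Lognormal(μ,σ) then ln T ~ Normal(μ,σ), so the p-quantile of ln T is μ + z_p·σ.
ln(51) = 3.932 and ln(97) = 4.575; z_{0.18} = -0.9154, z_{0.5} = 0.
σ = (4.575 − 3.932)/(0 − (-0.9154)) = 0.702.
μ = 3.932 − (-0.9154)·0.702 = 4.575.
E[T] = exp(μ + σ²/2) = exp(4.575 + 0.2466) = 124 minutes.

E[T] ≈ 124 minutes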